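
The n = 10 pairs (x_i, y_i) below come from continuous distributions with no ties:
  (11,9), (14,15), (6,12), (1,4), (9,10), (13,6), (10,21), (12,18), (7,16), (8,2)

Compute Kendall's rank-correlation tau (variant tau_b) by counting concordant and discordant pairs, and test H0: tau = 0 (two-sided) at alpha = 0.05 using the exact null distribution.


Step 1: Enumerate the 45 unordered pairs (i,j) with i<j and classify each by sign(x_j-x_i) * sign(y_j-y_i).
  (1,2):dx=+3,dy=+6->C; (1,3):dx=-5,dy=+3->D; (1,4):dx=-10,dy=-5->C; (1,5):dx=-2,dy=+1->D
  (1,6):dx=+2,dy=-3->D; (1,7):dx=-1,dy=+12->D; (1,8):dx=+1,dy=+9->C; (1,9):dx=-4,dy=+7->D
  (1,10):dx=-3,dy=-7->C; (2,3):dx=-8,dy=-3->C; (2,4):dx=-13,dy=-11->C; (2,5):dx=-5,dy=-5->C
  (2,6):dx=-1,dy=-9->C; (2,7):dx=-4,dy=+6->D; (2,8):dx=-2,dy=+3->D; (2,9):dx=-7,dy=+1->D
  (2,10):dx=-6,dy=-13->C; (3,4):dx=-5,dy=-8->C; (3,5):dx=+3,dy=-2->D; (3,6):dx=+7,dy=-6->D
  (3,7):dx=+4,dy=+9->C; (3,8):dx=+6,dy=+6->C; (3,9):dx=+1,dy=+4->C; (3,10):dx=+2,dy=-10->D
  (4,5):dx=+8,dy=+6->C; (4,6):dx=+12,dy=+2->C; (4,7):dx=+9,dy=+17->C; (4,8):dx=+11,dy=+14->C
  (4,9):dx=+6,dy=+12->C; (4,10):dx=+7,dy=-2->D; (5,6):dx=+4,dy=-4->D; (5,7):dx=+1,dy=+11->C
  (5,8):dx=+3,dy=+8->C; (5,9):dx=-2,dy=+6->D; (5,10):dx=-1,dy=-8->C; (6,7):dx=-3,dy=+15->D
  (6,8):dx=-1,dy=+12->D; (6,9):dx=-6,dy=+10->D; (6,10):dx=-5,dy=-4->C; (7,8):dx=+2,dy=-3->D
  (7,9):dx=-3,dy=-5->C; (7,10):dx=-2,dy=-19->C; (8,9):dx=-5,dy=-2->C; (8,10):dx=-4,dy=-16->C
  (9,10):dx=+1,dy=-14->D
Step 2: C = 26, D = 19, total pairs = 45.
Step 3: tau = (C - D)/(n(n-1)/2) = (26 - 19)/45 = 0.155556.
Step 4: Exact two-sided p-value (enumerate n! = 3628800 permutations of y under H0): p = 0.600654.
Step 5: alpha = 0.05. fail to reject H0.

tau_b = 0.1556 (C=26, D=19), p = 0.600654, fail to reject H0.


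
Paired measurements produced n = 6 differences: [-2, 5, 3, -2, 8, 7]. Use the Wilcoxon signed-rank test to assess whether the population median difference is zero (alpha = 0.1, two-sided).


Step 1: Drop any zero differences (none here) and take |d_i|.
|d| = [2, 5, 3, 2, 8, 7]
Step 2: Midrank |d_i| (ties get averaged ranks).
ranks: |2|->1.5, |5|->4, |3|->3, |2|->1.5, |8|->6, |7|->5
Step 3: Attach original signs; sum ranks with positive sign and with negative sign.
W+ = 4 + 3 + 6 + 5 = 18
W- = 1.5 + 1.5 = 3
(Check: W+ + W- = 21 should equal n(n+1)/2 = 21.)
Step 4: Test statistic W = min(W+, W-) = 3.
Step 5: Ties in |d|, so use the tie-corrected normal approximation.
        E[W] = n(n+1)/4 = 6*7/4 = 10.5.
        Tie groups: |d|=2 (t=2); sum(t^3 - t) = 6.
        Var[W] = n(n+1)(2n+1)/24 - sum(t^3-t)/48 = 546/24 - 6/48 = 22.625.
        z = (W - E[W]) / sqrt(Var[W]) = (3 - 10.5) / 4.7566 = -1.5768.
        Two-sided p = 2*Phi(z) = 0.114850.
Step 6: alpha = 0.1. fail to reject H0.

W+ = 18, W- = 3, W = min = 3, p = 0.114850, fail to reject H0.


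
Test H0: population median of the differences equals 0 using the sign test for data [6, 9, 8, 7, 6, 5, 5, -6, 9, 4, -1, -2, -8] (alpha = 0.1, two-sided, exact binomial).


Step 1: Discard zero differences. Original n = 13; n_eff = number of nonzero differences = 13.
Nonzero differences (with sign): +6, +9, +8, +7, +6, +5, +5, -6, +9, +4, -1, -2, -8
Step 2: Count signs: positive = 9, negative = 4.
Step 3: Under H0: P(positive) = 0.5, so the number of positives S ~ Bin(13, 0.5).
Step 4: Two-sided exact p-value = sum of Bin(13,0.5) probabilities at or below the observed probability = 0.266846.
Step 5: alpha = 0.1. fail to reject H0.

n_eff = 13, pos = 9, neg = 4, p = 0.266846, fail to reject H0.


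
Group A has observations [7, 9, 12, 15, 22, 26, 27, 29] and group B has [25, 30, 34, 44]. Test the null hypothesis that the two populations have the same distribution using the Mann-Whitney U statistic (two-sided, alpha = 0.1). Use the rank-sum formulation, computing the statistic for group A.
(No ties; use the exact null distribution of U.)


Step 1: Combine and sort all 12 observations; assign midranks.
sorted (value, group): (7,X), (9,X), (12,X), (15,X), (22,X), (25,Y), (26,X), (27,X), (29,X), (30,Y), (34,Y), (44,Y)
ranks: 7->1, 9->2, 12->3, 15->4, 22->5, 25->6, 26->7, 27->8, 29->9, 30->10, 34->11, 44->12
Step 2: Rank sum for X: R1 = 1 + 2 + 3 + 4 + 5 + 7 + 8 + 9 = 39.
Step 3: U_X = R1 - n1(n1+1)/2 = 39 - 8*9/2 = 39 - 36 = 3.
       U_Y = n1*n2 - U_X = 32 - 3 = 29.
Step 4: No ties, so the exact null distribution of U (based on enumerating the C(12,8) = 495 equally likely rank assignments) gives the two-sided p-value.
Step 5: p-value = 0.028283; compare to alpha = 0.1. reject H0.

U_X = 3, p = 0.028283, reject H0 at alpha = 0.1.


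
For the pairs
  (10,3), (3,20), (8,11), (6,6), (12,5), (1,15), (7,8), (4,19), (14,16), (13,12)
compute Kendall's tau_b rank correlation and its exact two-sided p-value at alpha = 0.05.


Step 1: Enumerate the 45 unordered pairs (i,j) with i<j and classify each by sign(x_j-x_i) * sign(y_j-y_i).
  (1,2):dx=-7,dy=+17->D; (1,3):dx=-2,dy=+8->D; (1,4):dx=-4,dy=+3->D; (1,5):dx=+2,dy=+2->C
  (1,6):dx=-9,dy=+12->D; (1,7):dx=-3,dy=+5->D; (1,8):dx=-6,dy=+16->D; (1,9):dx=+4,dy=+13->C
  (1,10):dx=+3,dy=+9->C; (2,3):dx=+5,dy=-9->D; (2,4):dx=+3,dy=-14->D; (2,5):dx=+9,dy=-15->D
  (2,6):dx=-2,dy=-5->C; (2,7):dx=+4,dy=-12->D; (2,8):dx=+1,dy=-1->D; (2,9):dx=+11,dy=-4->D
  (2,10):dx=+10,dy=-8->D; (3,4):dx=-2,dy=-5->C; (3,5):dx=+4,dy=-6->D; (3,6):dx=-7,dy=+4->D
  (3,7):dx=-1,dy=-3->C; (3,8):dx=-4,dy=+8->D; (3,9):dx=+6,dy=+5->C; (3,10):dx=+5,dy=+1->C
  (4,5):dx=+6,dy=-1->D; (4,6):dx=-5,dy=+9->D; (4,7):dx=+1,dy=+2->C; (4,8):dx=-2,dy=+13->D
  (4,9):dx=+8,dy=+10->C; (4,10):dx=+7,dy=+6->C; (5,6):dx=-11,dy=+10->D; (5,7):dx=-5,dy=+3->D
  (5,8):dx=-8,dy=+14->D; (5,9):dx=+2,dy=+11->C; (5,10):dx=+1,dy=+7->C; (6,7):dx=+6,dy=-7->D
  (6,8):dx=+3,dy=+4->C; (6,9):dx=+13,dy=+1->C; (6,10):dx=+12,dy=-3->D; (7,8):dx=-3,dy=+11->D
  (7,9):dx=+7,dy=+8->C; (7,10):dx=+6,dy=+4->C; (8,9):dx=+10,dy=-3->D; (8,10):dx=+9,dy=-7->D
  (9,10):dx=-1,dy=-4->C
Step 2: C = 18, D = 27, total pairs = 45.
Step 3: tau = (C - D)/(n(n-1)/2) = (18 - 27)/45 = -0.200000.
Step 4: Exact two-sided p-value (enumerate n! = 3628800 permutations of y under H0): p = 0.484313.
Step 5: alpha = 0.05. fail to reject H0.

tau_b = -0.2000 (C=18, D=27), p = 0.484313, fail to reject H0.


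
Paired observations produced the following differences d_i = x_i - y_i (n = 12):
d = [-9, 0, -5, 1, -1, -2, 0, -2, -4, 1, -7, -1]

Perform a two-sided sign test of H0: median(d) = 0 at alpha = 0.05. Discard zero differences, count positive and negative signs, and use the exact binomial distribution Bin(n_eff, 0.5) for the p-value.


Step 1: Discard zero differences. Original n = 12; n_eff = number of nonzero differences = 10.
Nonzero differences (with sign): -9, -5, +1, -1, -2, -2, -4, +1, -7, -1
Step 2: Count signs: positive = 2, negative = 8.
Step 3: Under H0: P(positive) = 0.5, so the number of positives S ~ Bin(10, 0.5).
Step 4: Two-sided exact p-value = sum of Bin(10,0.5) probabilities at or below the observed probability = 0.109375.
Step 5: alpha = 0.05. fail to reject H0.

n_eff = 10, pos = 2, neg = 8, p = 0.109375, fail to reject H0.


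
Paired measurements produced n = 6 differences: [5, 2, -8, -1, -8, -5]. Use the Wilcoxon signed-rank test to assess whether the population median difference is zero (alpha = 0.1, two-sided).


Step 1: Drop any zero differences (none here) and take |d_i|.
|d| = [5, 2, 8, 1, 8, 5]
Step 2: Midrank |d_i| (ties get averaged ranks).
ranks: |5|->3.5, |2|->2, |8|->5.5, |1|->1, |8|->5.5, |5|->3.5
Step 3: Attach original signs; sum ranks with positive sign and with negative sign.
W+ = 3.5 + 2 = 5.5
W- = 5.5 + 1 + 5.5 + 3.5 = 15.5
(Check: W+ + W- = 21 should equal n(n+1)/2 = 21.)
Step 4: Test statistic W = min(W+, W-) = 5.5.
Step 5: Ties in |d|, so use the tie-corrected normal approximation.
        E[W] = n(n+1)/4 = 6*7/4 = 10.5.
        Tie groups: |d|=5 (t=2), |d|=8 (t=2); sum(t^3 - t) = 12.
        Var[W] = n(n+1)(2n+1)/24 - sum(t^3-t)/48 = 546/24 - 12/48 = 22.5.
        z = (W - E[W]) / sqrt(Var[W]) = (5.5 - 10.5) / 4.7434 = -1.0541.
        Two-sided p = 2*Phi(z) = 0.291841.
Step 6: alpha = 0.1. fail to reject H0.

W+ = 5.5, W- = 15.5, W = min = 5.5, p = 0.291841, fail to reject H0.


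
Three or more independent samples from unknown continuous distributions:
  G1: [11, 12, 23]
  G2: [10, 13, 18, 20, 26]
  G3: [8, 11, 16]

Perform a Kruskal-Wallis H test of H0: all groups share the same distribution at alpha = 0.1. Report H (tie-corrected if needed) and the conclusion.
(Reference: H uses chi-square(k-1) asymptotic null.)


Step 1: Combine all N = 11 observations and assign midranks.
sorted (value, group, rank): (8,G3,1), (10,G2,2), (11,G1,3.5), (11,G3,3.5), (12,G1,5), (13,G2,6), (16,G3,7), (18,G2,8), (20,G2,9), (23,G1,10), (26,G2,11)
Step 2: Sum ranks within each group.
R_1 = 18.5 (n_1 = 3)
R_2 = 36 (n_2 = 5)
R_3 = 11.5 (n_3 = 3)
Step 3: H = 12/(N(N+1)) * sum(R_i^2/n_i) - 3(N+1)
     = 12/(11*12) * (18.5^2/3 + 36^2/5 + 11.5^2/3) - 3*12
     = 0.090909 * 417.367 - 36
     = 1.942424.
Step 4: Ties present; correction factor C = 1 - 6/(11^3 - 11) = 0.995455. Corrected H = 1.942424 / 0.995455 = 1.951294.
Step 5: Under H0, H ~ chi^2(2); p-value = 0.376948.
Step 6: alpha = 0.1. fail to reject H0.

H = 1.9513, df = 2, p = 0.376948, fail to reject H0.


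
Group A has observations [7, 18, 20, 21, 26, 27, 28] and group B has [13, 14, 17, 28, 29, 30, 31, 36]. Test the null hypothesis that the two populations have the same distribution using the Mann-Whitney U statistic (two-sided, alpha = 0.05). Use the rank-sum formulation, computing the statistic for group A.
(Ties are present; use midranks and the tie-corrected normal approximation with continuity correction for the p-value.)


Step 1: Combine and sort all 15 observations; assign midranks.
sorted (value, group): (7,X), (13,Y), (14,Y), (17,Y), (18,X), (20,X), (21,X), (26,X), (27,X), (28,X), (28,Y), (29,Y), (30,Y), (31,Y), (36,Y)
ranks: 7->1, 13->2, 14->3, 17->4, 18->5, 20->6, 21->7, 26->8, 27->9, 28->10.5, 28->10.5, 29->12, 30->13, 31->14, 36->15
Step 2: Rank sum for X: R1 = 1 + 5 + 6 + 7 + 8 + 9 + 10.5 = 46.5.
Step 3: U_X = R1 - n1(n1+1)/2 = 46.5 - 7*8/2 = 46.5 - 28 = 18.5.
       U_Y = n1*n2 - U_X = 56 - 18.5 = 37.5.
Step 4: Ties are present, so use the tie-corrected normal approximation (with continuity correction) for the p-value.
Step 5: p-value = 0.297190; compare to alpha = 0.05. fail to reject H0.

U_X = 18.5, p = 0.297190, fail to reject H0 at alpha = 0.05.


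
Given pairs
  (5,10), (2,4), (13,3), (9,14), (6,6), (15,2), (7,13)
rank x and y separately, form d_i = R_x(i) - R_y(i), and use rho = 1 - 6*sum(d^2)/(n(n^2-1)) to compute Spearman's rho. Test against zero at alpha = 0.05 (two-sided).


Step 1: Rank x and y separately (midranks; no ties here).
rank(x): 5->2, 2->1, 13->6, 9->5, 6->3, 15->7, 7->4
rank(y): 10->5, 4->3, 3->2, 14->7, 6->4, 2->1, 13->6
Step 2: d_i = R_x(i) - R_y(i); compute d_i^2.
  (2-5)^2=9, (1-3)^2=4, (6-2)^2=16, (5-7)^2=4, (3-4)^2=1, (7-1)^2=36, (4-6)^2=4
sum(d^2) = 74.
Step 3: rho = 1 - 6*74 / (7*(7^2 - 1)) = 1 - 444/336 = -0.321429.
Step 4: Under H0, t = rho * sqrt((n-2)/(1-rho^2)) = -0.7590 ~ t(5).
Step 5: Two-sided p-value from the t-distribution with 5 df = 0.482072.
Step 6: alpha = 0.05. fail to reject H0.

rho = -0.3214, p = 0.482072, fail to reject H0 at alpha = 0.05.


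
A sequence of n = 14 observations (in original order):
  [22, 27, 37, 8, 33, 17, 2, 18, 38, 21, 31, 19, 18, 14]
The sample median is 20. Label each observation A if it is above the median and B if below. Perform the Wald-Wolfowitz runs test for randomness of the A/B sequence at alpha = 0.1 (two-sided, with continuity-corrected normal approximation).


Step 1: Compute median = 20; label A = above, B = below.
Labels in order: AAABABBBAAABBB  (n_A = 7, n_B = 7)
Step 2: Count runs R = 6.
Step 3: Under H0 (random ordering), E[R] = 2*n_A*n_B/(n_A+n_B) + 1 = 2*7*7/14 + 1 = 8.0000.
        Var[R] = 2*n_A*n_B*(2*n_A*n_B - n_A - n_B) / ((n_A+n_B)^2 * (n_A+n_B-1)) = 8232/2548 = 3.2308.
        SD[R] = 1.7974.
Step 4: Continuity-corrected z = (R + 0.5 - E[R]) / SD[R] = (6 + 0.5 - 8.0000) / 1.7974 = -0.8345.
Step 5: Two-sided p-value via normal approximation = 2*(1 - Phi(|z|)) = 0.403986.
Step 6: alpha = 0.1. fail to reject H0.

R = 6, z = -0.8345, p = 0.403986, fail to reject H0.


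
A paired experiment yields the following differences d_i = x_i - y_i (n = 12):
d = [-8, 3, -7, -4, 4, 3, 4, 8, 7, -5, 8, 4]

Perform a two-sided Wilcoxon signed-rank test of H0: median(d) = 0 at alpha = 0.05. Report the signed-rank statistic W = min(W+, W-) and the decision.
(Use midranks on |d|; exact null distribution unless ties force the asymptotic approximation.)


Step 1: Drop any zero differences (none here) and take |d_i|.
|d| = [8, 3, 7, 4, 4, 3, 4, 8, 7, 5, 8, 4]
Step 2: Midrank |d_i| (ties get averaged ranks).
ranks: |8|->11, |3|->1.5, |7|->8.5, |4|->4.5, |4|->4.5, |3|->1.5, |4|->4.5, |8|->11, |7|->8.5, |5|->7, |8|->11, |4|->4.5
Step 3: Attach original signs; sum ranks with positive sign and with negative sign.
W+ = 1.5 + 4.5 + 1.5 + 4.5 + 11 + 8.5 + 11 + 4.5 = 47
W- = 11 + 8.5 + 4.5 + 7 = 31
(Check: W+ + W- = 78 should equal n(n+1)/2 = 78.)
Step 4: Test statistic W = min(W+, W-) = 31.
Step 5: Ties in |d|, so use the tie-corrected normal approximation.
        E[W] = n(n+1)/4 = 12*13/4 = 39.
        Tie groups: |d|=3 (t=2), |d|=4 (t=4), |d|=7 (t=2), |d|=8 (t=3); sum(t^3 - t) = 96.
        Var[W] = n(n+1)(2n+1)/24 - sum(t^3-t)/48 = 3900/24 - 96/48 = 160.5.
        z = (W - E[W]) / sqrt(Var[W]) = (31 - 39) / 12.6689 = -0.6315.
        Two-sided p = 2*Phi(z) = 0.527734.
Step 6: alpha = 0.05. fail to reject H0.

W+ = 47, W- = 31, W = min = 31, p = 0.527734, fail to reject H0.


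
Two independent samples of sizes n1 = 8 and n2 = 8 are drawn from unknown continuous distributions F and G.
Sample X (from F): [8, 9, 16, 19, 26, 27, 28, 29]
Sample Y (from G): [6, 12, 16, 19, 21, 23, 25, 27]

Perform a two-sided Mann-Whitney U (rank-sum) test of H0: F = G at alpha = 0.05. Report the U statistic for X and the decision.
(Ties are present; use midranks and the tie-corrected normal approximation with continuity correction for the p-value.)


Step 1: Combine and sort all 16 observations; assign midranks.
sorted (value, group): (6,Y), (8,X), (9,X), (12,Y), (16,X), (16,Y), (19,X), (19,Y), (21,Y), (23,Y), (25,Y), (26,X), (27,X), (27,Y), (28,X), (29,X)
ranks: 6->1, 8->2, 9->3, 12->4, 16->5.5, 16->5.5, 19->7.5, 19->7.5, 21->9, 23->10, 25->11, 26->12, 27->13.5, 27->13.5, 28->15, 29->16
Step 2: Rank sum for X: R1 = 2 + 3 + 5.5 + 7.5 + 12 + 13.5 + 15 + 16 = 74.5.
Step 3: U_X = R1 - n1(n1+1)/2 = 74.5 - 8*9/2 = 74.5 - 36 = 38.5.
       U_Y = n1*n2 - U_X = 64 - 38.5 = 25.5.
Step 4: Ties are present, so use the tie-corrected normal approximation (with continuity correction) for the p-value.
Step 5: p-value = 0.527700; compare to alpha = 0.05. fail to reject H0.

U_X = 38.5, p = 0.527700, fail to reject H0 at alpha = 0.05.


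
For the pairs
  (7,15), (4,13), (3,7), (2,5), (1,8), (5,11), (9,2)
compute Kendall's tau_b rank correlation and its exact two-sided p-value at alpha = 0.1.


Step 1: Enumerate the 21 unordered pairs (i,j) with i<j and classify each by sign(x_j-x_i) * sign(y_j-y_i).
  (1,2):dx=-3,dy=-2->C; (1,3):dx=-4,dy=-8->C; (1,4):dx=-5,dy=-10->C; (1,5):dx=-6,dy=-7->C
  (1,6):dx=-2,dy=-4->C; (1,7):dx=+2,dy=-13->D; (2,3):dx=-1,dy=-6->C; (2,4):dx=-2,dy=-8->C
  (2,5):dx=-3,dy=-5->C; (2,6):dx=+1,dy=-2->D; (2,7):dx=+5,dy=-11->D; (3,4):dx=-1,dy=-2->C
  (3,5):dx=-2,dy=+1->D; (3,6):dx=+2,dy=+4->C; (3,7):dx=+6,dy=-5->D; (4,5):dx=-1,dy=+3->D
  (4,6):dx=+3,dy=+6->C; (4,7):dx=+7,dy=-3->D; (5,6):dx=+4,dy=+3->C; (5,7):dx=+8,dy=-6->D
  (6,7):dx=+4,dy=-9->D
Step 2: C = 12, D = 9, total pairs = 21.
Step 3: tau = (C - D)/(n(n-1)/2) = (12 - 9)/21 = 0.142857.
Step 4: Exact two-sided p-value (enumerate n! = 5040 permutations of y under H0): p = 0.772619.
Step 5: alpha = 0.1. fail to reject H0.

tau_b = 0.1429 (C=12, D=9), p = 0.772619, fail to reject H0.


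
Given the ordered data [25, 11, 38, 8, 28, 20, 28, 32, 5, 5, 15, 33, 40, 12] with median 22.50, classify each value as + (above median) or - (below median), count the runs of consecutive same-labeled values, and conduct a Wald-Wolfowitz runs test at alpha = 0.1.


Step 1: Compute median = 22.50; label A = above, B = below.
Labels in order: ABABABAABBBAAB  (n_A = 7, n_B = 7)
Step 2: Count runs R = 10.
Step 3: Under H0 (random ordering), E[R] = 2*n_A*n_B/(n_A+n_B) + 1 = 2*7*7/14 + 1 = 8.0000.
        Var[R] = 2*n_A*n_B*(2*n_A*n_B - n_A - n_B) / ((n_A+n_B)^2 * (n_A+n_B-1)) = 8232/2548 = 3.2308.
        SD[R] = 1.7974.
Step 4: Continuity-corrected z = (R - 0.5 - E[R]) / SD[R] = (10 - 0.5 - 8.0000) / 1.7974 = 0.8345.
Step 5: Two-sided p-value via normal approximation = 2*(1 - Phi(|z|)) = 0.403986.
Step 6: alpha = 0.1. fail to reject H0.

R = 10, z = 0.8345, p = 0.403986, fail to reject H0.


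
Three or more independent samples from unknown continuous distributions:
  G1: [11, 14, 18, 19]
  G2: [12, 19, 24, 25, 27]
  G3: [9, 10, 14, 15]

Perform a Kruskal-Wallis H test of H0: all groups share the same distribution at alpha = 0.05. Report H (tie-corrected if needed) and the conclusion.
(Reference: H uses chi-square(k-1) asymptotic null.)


Step 1: Combine all N = 13 observations and assign midranks.
sorted (value, group, rank): (9,G3,1), (10,G3,2), (11,G1,3), (12,G2,4), (14,G1,5.5), (14,G3,5.5), (15,G3,7), (18,G1,8), (19,G1,9.5), (19,G2,9.5), (24,G2,11), (25,G2,12), (27,G2,13)
Step 2: Sum ranks within each group.
R_1 = 26 (n_1 = 4)
R_2 = 49.5 (n_2 = 5)
R_3 = 15.5 (n_3 = 4)
Step 3: H = 12/(N(N+1)) * sum(R_i^2/n_i) - 3(N+1)
     = 12/(13*14) * (26^2/4 + 49.5^2/5 + 15.5^2/4) - 3*14
     = 0.065934 * 719.112 - 42
     = 5.414011.
Step 4: Ties present; correction factor C = 1 - 12/(13^3 - 13) = 0.994505. Corrected H = 5.414011 / 0.994505 = 5.443923.
Step 5: Under H0, H ~ chi^2(2); p-value = 0.065746.
Step 6: alpha = 0.05. fail to reject H0.

H = 5.4439, df = 2, p = 0.065746, fail to reject H0.


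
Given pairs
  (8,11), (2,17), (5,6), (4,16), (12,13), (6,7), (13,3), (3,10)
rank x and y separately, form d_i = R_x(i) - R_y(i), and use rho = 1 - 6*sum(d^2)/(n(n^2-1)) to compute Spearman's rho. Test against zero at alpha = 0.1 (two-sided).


Step 1: Rank x and y separately (midranks; no ties here).
rank(x): 8->6, 2->1, 5->4, 4->3, 12->7, 6->5, 13->8, 3->2
rank(y): 11->5, 17->8, 6->2, 16->7, 13->6, 7->3, 3->1, 10->4
Step 2: d_i = R_x(i) - R_y(i); compute d_i^2.
  (6-5)^2=1, (1-8)^2=49, (4-2)^2=4, (3-7)^2=16, (7-6)^2=1, (5-3)^2=4, (8-1)^2=49, (2-4)^2=4
sum(d^2) = 128.
Step 3: rho = 1 - 6*128 / (8*(8^2 - 1)) = 1 - 768/504 = -0.523810.
Step 4: Under H0, t = rho * sqrt((n-2)/(1-rho^2)) = -1.5062 ~ t(6).
Step 5: Two-sided p-value from the t-distribution with 6 df = 0.182721.
Step 6: alpha = 0.1. fail to reject H0.

rho = -0.5238, p = 0.182721, fail to reject H0 at alpha = 0.1.


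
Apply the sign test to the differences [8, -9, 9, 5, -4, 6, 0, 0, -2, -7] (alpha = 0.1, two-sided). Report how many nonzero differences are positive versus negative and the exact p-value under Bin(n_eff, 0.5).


Step 1: Discard zero differences. Original n = 10; n_eff = number of nonzero differences = 8.
Nonzero differences (with sign): +8, -9, +9, +5, -4, +6, -2, -7
Step 2: Count signs: positive = 4, negative = 4.
Step 3: Under H0: P(positive) = 0.5, so the number of positives S ~ Bin(8, 0.5).
Step 4: Two-sided exact p-value = sum of Bin(8,0.5) probabilities at or below the observed probability = 1.000000.
Step 5: alpha = 0.1. fail to reject H0.

n_eff = 8, pos = 4, neg = 4, p = 1.000000, fail to reject H0.


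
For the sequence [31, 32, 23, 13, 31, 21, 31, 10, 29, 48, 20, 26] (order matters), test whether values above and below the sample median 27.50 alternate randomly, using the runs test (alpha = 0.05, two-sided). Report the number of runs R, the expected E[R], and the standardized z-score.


Step 1: Compute median = 27.50; label A = above, B = below.
Labels in order: AABBABABAABB  (n_A = 6, n_B = 6)
Step 2: Count runs R = 8.
Step 3: Under H0 (random ordering), E[R] = 2*n_A*n_B/(n_A+n_B) + 1 = 2*6*6/12 + 1 = 7.0000.
        Var[R] = 2*n_A*n_B*(2*n_A*n_B - n_A - n_B) / ((n_A+n_B)^2 * (n_A+n_B-1)) = 4320/1584 = 2.7273.
        SD[R] = 1.6514.
Step 4: Continuity-corrected z = (R - 0.5 - E[R]) / SD[R] = (8 - 0.5 - 7.0000) / 1.6514 = 0.3028.
Step 5: Two-sided p-value via normal approximation = 2*(1 - Phi(|z|)) = 0.762069.
Step 6: alpha = 0.05. fail to reject H0.

R = 8, z = 0.3028, p = 0.762069, fail to reject H0.


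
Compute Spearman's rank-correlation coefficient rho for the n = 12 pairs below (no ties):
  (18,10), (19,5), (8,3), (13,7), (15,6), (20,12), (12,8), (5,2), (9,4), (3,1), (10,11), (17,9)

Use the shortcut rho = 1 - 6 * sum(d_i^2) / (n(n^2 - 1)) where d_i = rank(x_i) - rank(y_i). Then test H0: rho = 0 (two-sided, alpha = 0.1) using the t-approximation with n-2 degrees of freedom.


Step 1: Rank x and y separately (midranks; no ties here).
rank(x): 18->10, 19->11, 8->3, 13->7, 15->8, 20->12, 12->6, 5->2, 9->4, 3->1, 10->5, 17->9
rank(y): 10->10, 5->5, 3->3, 7->7, 6->6, 12->12, 8->8, 2->2, 4->4, 1->1, 11->11, 9->9
Step 2: d_i = R_x(i) - R_y(i); compute d_i^2.
  (10-10)^2=0, (11-5)^2=36, (3-3)^2=0, (7-7)^2=0, (8-6)^2=4, (12-12)^2=0, (6-8)^2=4, (2-2)^2=0, (4-4)^2=0, (1-1)^2=0, (5-11)^2=36, (9-9)^2=0
sum(d^2) = 80.
Step 3: rho = 1 - 6*80 / (12*(12^2 - 1)) = 1 - 480/1716 = 0.720280.
Step 4: Under H0, t = rho * sqrt((n-2)/(1-rho^2)) = 3.2835 ~ t(10).
Step 5: Two-sided p-value from the t-distribution with 10 df = 0.008240.
Step 6: alpha = 0.1. reject H0.

rho = 0.7203, p = 0.008240, reject H0 at alpha = 0.1.


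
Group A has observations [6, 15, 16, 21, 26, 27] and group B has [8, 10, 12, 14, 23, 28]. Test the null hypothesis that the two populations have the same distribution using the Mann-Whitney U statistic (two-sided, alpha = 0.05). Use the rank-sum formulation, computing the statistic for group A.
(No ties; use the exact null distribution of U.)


Step 1: Combine and sort all 12 observations; assign midranks.
sorted (value, group): (6,X), (8,Y), (10,Y), (12,Y), (14,Y), (15,X), (16,X), (21,X), (23,Y), (26,X), (27,X), (28,Y)
ranks: 6->1, 8->2, 10->3, 12->4, 14->5, 15->6, 16->7, 21->8, 23->9, 26->10, 27->11, 28->12
Step 2: Rank sum for X: R1 = 1 + 6 + 7 + 8 + 10 + 11 = 43.
Step 3: U_X = R1 - n1(n1+1)/2 = 43 - 6*7/2 = 43 - 21 = 22.
       U_Y = n1*n2 - U_X = 36 - 22 = 14.
Step 4: No ties, so the exact null distribution of U (based on enumerating the C(12,6) = 924 equally likely rank assignments) gives the two-sided p-value.
Step 5: p-value = 0.588745; compare to alpha = 0.05. fail to reject H0.

U_X = 22, p = 0.588745, fail to reject H0 at alpha = 0.05.


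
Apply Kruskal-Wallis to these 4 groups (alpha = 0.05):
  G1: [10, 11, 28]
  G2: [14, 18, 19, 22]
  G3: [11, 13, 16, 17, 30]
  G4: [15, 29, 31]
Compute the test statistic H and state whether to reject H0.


Step 1: Combine all N = 15 observations and assign midranks.
sorted (value, group, rank): (10,G1,1), (11,G1,2.5), (11,G3,2.5), (13,G3,4), (14,G2,5), (15,G4,6), (16,G3,7), (17,G3,8), (18,G2,9), (19,G2,10), (22,G2,11), (28,G1,12), (29,G4,13), (30,G3,14), (31,G4,15)
Step 2: Sum ranks within each group.
R_1 = 15.5 (n_1 = 3)
R_2 = 35 (n_2 = 4)
R_3 = 35.5 (n_3 = 5)
R_4 = 34 (n_4 = 3)
Step 3: H = 12/(N(N+1)) * sum(R_i^2/n_i) - 3(N+1)
     = 12/(15*16) * (15.5^2/3 + 35^2/4 + 35.5^2/5 + 34^2/3) - 3*16
     = 0.050000 * 1023.72 - 48
     = 3.185833.
Step 4: Ties present; correction factor C = 1 - 6/(15^3 - 15) = 0.998214. Corrected H = 3.185833 / 0.998214 = 3.191532.
Step 5: Under H0, H ~ chi^2(3); p-value = 0.363027.
Step 6: alpha = 0.05. fail to reject H0.

H = 3.1915, df = 3, p = 0.363027, fail to reject H0.


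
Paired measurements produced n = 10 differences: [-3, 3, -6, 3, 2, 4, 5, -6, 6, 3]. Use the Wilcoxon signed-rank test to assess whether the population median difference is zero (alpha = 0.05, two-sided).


Step 1: Drop any zero differences (none here) and take |d_i|.
|d| = [3, 3, 6, 3, 2, 4, 5, 6, 6, 3]
Step 2: Midrank |d_i| (ties get averaged ranks).
ranks: |3|->3.5, |3|->3.5, |6|->9, |3|->3.5, |2|->1, |4|->6, |5|->7, |6|->9, |6|->9, |3|->3.5
Step 3: Attach original signs; sum ranks with positive sign and with negative sign.
W+ = 3.5 + 3.5 + 1 + 6 + 7 + 9 + 3.5 = 33.5
W- = 3.5 + 9 + 9 = 21.5
(Check: W+ + W- = 55 should equal n(n+1)/2 = 55.)
Step 4: Test statistic W = min(W+, W-) = 21.5.
Step 5: Ties in |d|, so use the tie-corrected normal approximation.
        E[W] = n(n+1)/4 = 10*11/4 = 27.5.
        Tie groups: |d|=3 (t=4), |d|=6 (t=3); sum(t^3 - t) = 84.
        Var[W] = n(n+1)(2n+1)/24 - sum(t^3-t)/48 = 2310/24 - 84/48 = 94.5.
        z = (W - E[W]) / sqrt(Var[W]) = (21.5 - 27.5) / 9.7211 = -0.6172.
        Two-sided p = 2*Phi(z) = 0.537094.
Step 6: alpha = 0.05. fail to reject H0.

W+ = 33.5, W- = 21.5, W = min = 21.5, p = 0.537094, fail to reject H0.


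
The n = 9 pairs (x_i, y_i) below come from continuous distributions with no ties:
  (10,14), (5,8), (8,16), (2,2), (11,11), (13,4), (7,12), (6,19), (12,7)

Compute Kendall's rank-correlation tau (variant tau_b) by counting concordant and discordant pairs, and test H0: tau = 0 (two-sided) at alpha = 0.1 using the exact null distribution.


Step 1: Enumerate the 36 unordered pairs (i,j) with i<j and classify each by sign(x_j-x_i) * sign(y_j-y_i).
  (1,2):dx=-5,dy=-6->C; (1,3):dx=-2,dy=+2->D; (1,4):dx=-8,dy=-12->C; (1,5):dx=+1,dy=-3->D
  (1,6):dx=+3,dy=-10->D; (1,7):dx=-3,dy=-2->C; (1,8):dx=-4,dy=+5->D; (1,9):dx=+2,dy=-7->D
  (2,3):dx=+3,dy=+8->C; (2,4):dx=-3,dy=-6->C; (2,5):dx=+6,dy=+3->C; (2,6):dx=+8,dy=-4->D
  (2,7):dx=+2,dy=+4->C; (2,8):dx=+1,dy=+11->C; (2,9):dx=+7,dy=-1->D; (3,4):dx=-6,dy=-14->C
  (3,5):dx=+3,dy=-5->D; (3,6):dx=+5,dy=-12->D; (3,7):dx=-1,dy=-4->C; (3,8):dx=-2,dy=+3->D
  (3,9):dx=+4,dy=-9->D; (4,5):dx=+9,dy=+9->C; (4,6):dx=+11,dy=+2->C; (4,7):dx=+5,dy=+10->C
  (4,8):dx=+4,dy=+17->C; (4,9):dx=+10,dy=+5->C; (5,6):dx=+2,dy=-7->D; (5,7):dx=-4,dy=+1->D
  (5,8):dx=-5,dy=+8->D; (5,9):dx=+1,dy=-4->D; (6,7):dx=-6,dy=+8->D; (6,8):dx=-7,dy=+15->D
  (6,9):dx=-1,dy=+3->D; (7,8):dx=-1,dy=+7->D; (7,9):dx=+5,dy=-5->D; (8,9):dx=+6,dy=-12->D
Step 2: C = 15, D = 21, total pairs = 36.
Step 3: tau = (C - D)/(n(n-1)/2) = (15 - 21)/36 = -0.166667.
Step 4: Exact two-sided p-value (enumerate n! = 362880 permutations of y under H0): p = 0.612202.
Step 5: alpha = 0.1. fail to reject H0.

tau_b = -0.1667 (C=15, D=21), p = 0.612202, fail to reject H0.


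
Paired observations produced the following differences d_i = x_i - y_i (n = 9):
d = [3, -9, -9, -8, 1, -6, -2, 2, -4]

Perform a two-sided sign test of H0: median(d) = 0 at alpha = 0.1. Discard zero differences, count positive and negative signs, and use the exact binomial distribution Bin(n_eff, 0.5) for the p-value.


Step 1: Discard zero differences. Original n = 9; n_eff = number of nonzero differences = 9.
Nonzero differences (with sign): +3, -9, -9, -8, +1, -6, -2, +2, -4
Step 2: Count signs: positive = 3, negative = 6.
Step 3: Under H0: P(positive) = 0.5, so the number of positives S ~ Bin(9, 0.5).
Step 4: Two-sided exact p-value = sum of Bin(9,0.5) probabilities at or below the observed probability = 0.507812.
Step 5: alpha = 0.1. fail to reject H0.

n_eff = 9, pos = 3, neg = 6, p = 0.507812, fail to reject H0.


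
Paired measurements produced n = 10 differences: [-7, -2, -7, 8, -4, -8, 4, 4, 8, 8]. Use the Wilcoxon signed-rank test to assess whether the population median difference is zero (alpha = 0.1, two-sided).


Step 1: Drop any zero differences (none here) and take |d_i|.
|d| = [7, 2, 7, 8, 4, 8, 4, 4, 8, 8]
Step 2: Midrank |d_i| (ties get averaged ranks).
ranks: |7|->5.5, |2|->1, |7|->5.5, |8|->8.5, |4|->3, |8|->8.5, |4|->3, |4|->3, |8|->8.5, |8|->8.5
Step 3: Attach original signs; sum ranks with positive sign and with negative sign.
W+ = 8.5 + 3 + 3 + 8.5 + 8.5 = 31.5
W- = 5.5 + 1 + 5.5 + 3 + 8.5 = 23.5
(Check: W+ + W- = 55 should equal n(n+1)/2 = 55.)
Step 4: Test statistic W = min(W+, W-) = 23.5.
Step 5: Ties in |d|, so use the tie-corrected normal approximation.
        E[W] = n(n+1)/4 = 10*11/4 = 27.5.
        Tie groups: |d|=4 (t=3), |d|=7 (t=2), |d|=8 (t=4); sum(t^3 - t) = 90.
        Var[W] = n(n+1)(2n+1)/24 - sum(t^3-t)/48 = 2310/24 - 90/48 = 94.375.
        z = (W - E[W]) / sqrt(Var[W]) = (23.5 - 27.5) / 9.7147 = -0.4117.
        Two-sided p = 2*Phi(z) = 0.680524.
Step 6: alpha = 0.1. fail to reject H0.

W+ = 31.5, W- = 23.5, W = min = 23.5, p = 0.680524, fail to reject H0.


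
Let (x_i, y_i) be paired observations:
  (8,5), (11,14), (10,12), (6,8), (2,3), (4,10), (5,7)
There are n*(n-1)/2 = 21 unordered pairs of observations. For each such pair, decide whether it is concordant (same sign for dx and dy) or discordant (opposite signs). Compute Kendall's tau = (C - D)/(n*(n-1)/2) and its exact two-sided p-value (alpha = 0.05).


Step 1: Enumerate the 21 unordered pairs (i,j) with i<j and classify each by sign(x_j-x_i) * sign(y_j-y_i).
  (1,2):dx=+3,dy=+9->C; (1,3):dx=+2,dy=+7->C; (1,4):dx=-2,dy=+3->D; (1,5):dx=-6,dy=-2->C
  (1,6):dx=-4,dy=+5->D; (1,7):dx=-3,dy=+2->D; (2,3):dx=-1,dy=-2->C; (2,4):dx=-5,dy=-6->C
  (2,5):dx=-9,dy=-11->C; (2,6):dx=-7,dy=-4->C; (2,7):dx=-6,dy=-7->C; (3,4):dx=-4,dy=-4->C
  (3,5):dx=-8,dy=-9->C; (3,6):dx=-6,dy=-2->C; (3,7):dx=-5,dy=-5->C; (4,5):dx=-4,dy=-5->C
  (4,6):dx=-2,dy=+2->D; (4,7):dx=-1,dy=-1->C; (5,6):dx=+2,dy=+7->C; (5,7):dx=+3,dy=+4->C
  (6,7):dx=+1,dy=-3->D
Step 2: C = 16, D = 5, total pairs = 21.
Step 3: tau = (C - D)/(n(n-1)/2) = (16 - 5)/21 = 0.523810.
Step 4: Exact two-sided p-value (enumerate n! = 5040 permutations of y under H0): p = 0.136111.
Step 5: alpha = 0.05. fail to reject H0.

tau_b = 0.5238 (C=16, D=5), p = 0.136111, fail to reject H0.


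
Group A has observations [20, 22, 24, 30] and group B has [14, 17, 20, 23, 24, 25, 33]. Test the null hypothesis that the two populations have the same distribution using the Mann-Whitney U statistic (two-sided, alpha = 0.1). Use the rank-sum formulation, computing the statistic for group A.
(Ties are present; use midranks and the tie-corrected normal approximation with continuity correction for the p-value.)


Step 1: Combine and sort all 11 observations; assign midranks.
sorted (value, group): (14,Y), (17,Y), (20,X), (20,Y), (22,X), (23,Y), (24,X), (24,Y), (25,Y), (30,X), (33,Y)
ranks: 14->1, 17->2, 20->3.5, 20->3.5, 22->5, 23->6, 24->7.5, 24->7.5, 25->9, 30->10, 33->11
Step 2: Rank sum for X: R1 = 3.5 + 5 + 7.5 + 10 = 26.
Step 3: U_X = R1 - n1(n1+1)/2 = 26 - 4*5/2 = 26 - 10 = 16.
       U_Y = n1*n2 - U_X = 28 - 16 = 12.
Step 4: Ties are present, so use the tie-corrected normal approximation (with continuity correction) for the p-value.
Step 5: p-value = 0.775820; compare to alpha = 0.1. fail to reject H0.

U_X = 16, p = 0.775820, fail to reject H0 at alpha = 0.1.


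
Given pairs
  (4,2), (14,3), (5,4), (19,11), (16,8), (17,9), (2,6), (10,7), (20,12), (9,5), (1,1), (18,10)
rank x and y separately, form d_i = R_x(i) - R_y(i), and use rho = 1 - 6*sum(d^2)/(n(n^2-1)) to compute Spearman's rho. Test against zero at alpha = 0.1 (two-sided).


Step 1: Rank x and y separately (midranks; no ties here).
rank(x): 4->3, 14->7, 5->4, 19->11, 16->8, 17->9, 2->2, 10->6, 20->12, 9->5, 1->1, 18->10
rank(y): 2->2, 3->3, 4->4, 11->11, 8->8, 9->9, 6->6, 7->7, 12->12, 5->5, 1->1, 10->10
Step 2: d_i = R_x(i) - R_y(i); compute d_i^2.
  (3-2)^2=1, (7-3)^2=16, (4-4)^2=0, (11-11)^2=0, (8-8)^2=0, (9-9)^2=0, (2-6)^2=16, (6-7)^2=1, (12-12)^2=0, (5-5)^2=0, (1-1)^2=0, (10-10)^2=0
sum(d^2) = 34.
Step 3: rho = 1 - 6*34 / (12*(12^2 - 1)) = 1 - 204/1716 = 0.881119.
Step 4: Under H0, t = rho * sqrt((n-2)/(1-rho^2)) = 5.8921 ~ t(10).
Step 5: Two-sided p-value from the t-distribution with 10 df = 0.000153.
Step 6: alpha = 0.1. reject H0.

rho = 0.8811, p = 0.000153, reject H0 at alpha = 0.1.


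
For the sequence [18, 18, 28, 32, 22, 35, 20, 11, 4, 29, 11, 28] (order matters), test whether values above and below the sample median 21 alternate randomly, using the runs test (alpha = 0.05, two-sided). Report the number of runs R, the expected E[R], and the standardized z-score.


Step 1: Compute median = 21; label A = above, B = below.
Labels in order: BBAAAABBBABA  (n_A = 6, n_B = 6)
Step 2: Count runs R = 6.
Step 3: Under H0 (random ordering), E[R] = 2*n_A*n_B/(n_A+n_B) + 1 = 2*6*6/12 + 1 = 7.0000.
        Var[R] = 2*n_A*n_B*(2*n_A*n_B - n_A - n_B) / ((n_A+n_B)^2 * (n_A+n_B-1)) = 4320/1584 = 2.7273.
        SD[R] = 1.6514.
Step 4: Continuity-corrected z = (R + 0.5 - E[R]) / SD[R] = (6 + 0.5 - 7.0000) / 1.6514 = -0.3028.
Step 5: Two-sided p-value via normal approximation = 2*(1 - Phi(|z|)) = 0.762069.
Step 6: alpha = 0.05. fail to reject H0.

R = 6, z = -0.3028, p = 0.762069, fail to reject H0.


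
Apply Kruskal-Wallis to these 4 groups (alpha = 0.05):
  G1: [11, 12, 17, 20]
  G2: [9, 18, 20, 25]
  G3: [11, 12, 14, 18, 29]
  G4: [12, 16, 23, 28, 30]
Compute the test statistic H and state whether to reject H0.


Step 1: Combine all N = 18 observations and assign midranks.
sorted (value, group, rank): (9,G2,1), (11,G1,2.5), (11,G3,2.5), (12,G1,5), (12,G3,5), (12,G4,5), (14,G3,7), (16,G4,8), (17,G1,9), (18,G2,10.5), (18,G3,10.5), (20,G1,12.5), (20,G2,12.5), (23,G4,14), (25,G2,15), (28,G4,16), (29,G3,17), (30,G4,18)
Step 2: Sum ranks within each group.
R_1 = 29 (n_1 = 4)
R_2 = 39 (n_2 = 4)
R_3 = 42 (n_3 = 5)
R_4 = 61 (n_4 = 5)
Step 3: H = 12/(N(N+1)) * sum(R_i^2/n_i) - 3(N+1)
     = 12/(18*19) * (29^2/4 + 39^2/4 + 42^2/5 + 61^2/5) - 3*19
     = 0.035088 * 1687.5 - 57
     = 2.210526.
Step 4: Ties present; correction factor C = 1 - 42/(18^3 - 18) = 0.992776. Corrected H = 2.210526 / 0.992776 = 2.226611.
Step 5: Under H0, H ~ chi^2(3); p-value = 0.526726.
Step 6: alpha = 0.05. fail to reject H0.

H = 2.2266, df = 3, p = 0.526726, fail to reject H0.


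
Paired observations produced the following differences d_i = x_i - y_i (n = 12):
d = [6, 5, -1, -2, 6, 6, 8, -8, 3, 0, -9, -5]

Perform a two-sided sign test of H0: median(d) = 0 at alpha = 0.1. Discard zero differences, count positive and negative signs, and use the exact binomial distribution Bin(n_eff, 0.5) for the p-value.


Step 1: Discard zero differences. Original n = 12; n_eff = number of nonzero differences = 11.
Nonzero differences (with sign): +6, +5, -1, -2, +6, +6, +8, -8, +3, -9, -5
Step 2: Count signs: positive = 6, negative = 5.
Step 3: Under H0: P(positive) = 0.5, so the number of positives S ~ Bin(11, 0.5).
Step 4: Two-sided exact p-value = sum of Bin(11,0.5) probabilities at or below the observed probability = 1.000000.
Step 5: alpha = 0.1. fail to reject H0.

n_eff = 11, pos = 6, neg = 5, p = 1.000000, fail to reject H0.


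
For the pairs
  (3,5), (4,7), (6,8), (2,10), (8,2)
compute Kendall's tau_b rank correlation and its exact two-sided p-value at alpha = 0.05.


Step 1: Enumerate the 10 unordered pairs (i,j) with i<j and classify each by sign(x_j-x_i) * sign(y_j-y_i).
  (1,2):dx=+1,dy=+2->C; (1,3):dx=+3,dy=+3->C; (1,4):dx=-1,dy=+5->D; (1,5):dx=+5,dy=-3->D
  (2,3):dx=+2,dy=+1->C; (2,4):dx=-2,dy=+3->D; (2,5):dx=+4,dy=-5->D; (3,4):dx=-4,dy=+2->D
  (3,5):dx=+2,dy=-6->D; (4,5):dx=+6,dy=-8->D
Step 2: C = 3, D = 7, total pairs = 10.
Step 3: tau = (C - D)/(n(n-1)/2) = (3 - 7)/10 = -0.400000.
Step 4: Exact two-sided p-value (enumerate n! = 120 permutations of y under H0): p = 0.483333.
Step 5: alpha = 0.05. fail to reject H0.

tau_b = -0.4000 (C=3, D=7), p = 0.483333, fail to reject H0.


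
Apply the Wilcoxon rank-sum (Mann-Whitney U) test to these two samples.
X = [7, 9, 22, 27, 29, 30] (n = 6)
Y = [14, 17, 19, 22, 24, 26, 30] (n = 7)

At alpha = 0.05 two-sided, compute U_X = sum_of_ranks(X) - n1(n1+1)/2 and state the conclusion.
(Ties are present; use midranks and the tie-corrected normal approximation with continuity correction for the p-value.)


Step 1: Combine and sort all 13 observations; assign midranks.
sorted (value, group): (7,X), (9,X), (14,Y), (17,Y), (19,Y), (22,X), (22,Y), (24,Y), (26,Y), (27,X), (29,X), (30,X), (30,Y)
ranks: 7->1, 9->2, 14->3, 17->4, 19->5, 22->6.5, 22->6.5, 24->8, 26->9, 27->10, 29->11, 30->12.5, 30->12.5
Step 2: Rank sum for X: R1 = 1 + 2 + 6.5 + 10 + 11 + 12.5 = 43.
Step 3: U_X = R1 - n1(n1+1)/2 = 43 - 6*7/2 = 43 - 21 = 22.
       U_Y = n1*n2 - U_X = 42 - 22 = 20.
Step 4: Ties are present, so use the tie-corrected normal approximation (with continuity correction) for the p-value.
Step 5: p-value = 0.942900; compare to alpha = 0.05. fail to reject H0.

U_X = 22, p = 0.942900, fail to reject H0 at alpha = 0.05.


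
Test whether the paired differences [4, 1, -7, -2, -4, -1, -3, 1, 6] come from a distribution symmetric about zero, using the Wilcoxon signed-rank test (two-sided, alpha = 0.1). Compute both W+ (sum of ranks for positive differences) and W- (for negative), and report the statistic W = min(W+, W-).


Step 1: Drop any zero differences (none here) and take |d_i|.
|d| = [4, 1, 7, 2, 4, 1, 3, 1, 6]
Step 2: Midrank |d_i| (ties get averaged ranks).
ranks: |4|->6.5, |1|->2, |7|->9, |2|->4, |4|->6.5, |1|->2, |3|->5, |1|->2, |6|->8
Step 3: Attach original signs; sum ranks with positive sign and with negative sign.
W+ = 6.5 + 2 + 2 + 8 = 18.5
W- = 9 + 4 + 6.5 + 2 + 5 = 26.5
(Check: W+ + W- = 45 should equal n(n+1)/2 = 45.)
Step 4: Test statistic W = min(W+, W-) = 18.5.
Step 5: Ties in |d|, so use the tie-corrected normal approximation.
        E[W] = n(n+1)/4 = 9*10/4 = 22.5.
        Tie groups: |d|=1 (t=3), |d|=4 (t=2); sum(t^3 - t) = 30.
        Var[W] = n(n+1)(2n+1)/24 - sum(t^3-t)/48 = 1710/24 - 30/48 = 70.625.
        z = (W - E[W]) / sqrt(Var[W]) = (18.5 - 22.5) / 8.4039 = -0.4760.
        Two-sided p = 2*Phi(z) = 0.634095.
Step 6: alpha = 0.1. fail to reject H0.

W+ = 18.5, W- = 26.5, W = min = 18.5, p = 0.634095, fail to reject H0.


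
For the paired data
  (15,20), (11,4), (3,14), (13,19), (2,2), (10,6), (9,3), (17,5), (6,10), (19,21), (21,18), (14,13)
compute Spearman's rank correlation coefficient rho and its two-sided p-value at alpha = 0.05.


Step 1: Rank x and y separately (midranks; no ties here).
rank(x): 15->9, 11->6, 3->2, 13->7, 2->1, 10->5, 9->4, 17->10, 6->3, 19->11, 21->12, 14->8
rank(y): 20->11, 4->3, 14->8, 19->10, 2->1, 6->5, 3->2, 5->4, 10->6, 21->12, 18->9, 13->7
Step 2: d_i = R_x(i) - R_y(i); compute d_i^2.
  (9-11)^2=4, (6-3)^2=9, (2-8)^2=36, (7-10)^2=9, (1-1)^2=0, (5-5)^2=0, (4-2)^2=4, (10-4)^2=36, (3-6)^2=9, (11-12)^2=1, (12-9)^2=9, (8-7)^2=1
sum(d^2) = 118.
Step 3: rho = 1 - 6*118 / (12*(12^2 - 1)) = 1 - 708/1716 = 0.587413.
Step 4: Under H0, t = rho * sqrt((n-2)/(1-rho^2)) = 2.2953 ~ t(10).
Step 5: Two-sided p-value from the t-distribution with 10 df = 0.044609.
Step 6: alpha = 0.05. reject H0.

rho = 0.5874, p = 0.044609, reject H0 at alpha = 0.05.


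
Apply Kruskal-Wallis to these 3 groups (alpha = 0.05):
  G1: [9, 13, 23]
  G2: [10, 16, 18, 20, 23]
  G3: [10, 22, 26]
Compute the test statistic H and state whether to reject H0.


Step 1: Combine all N = 11 observations and assign midranks.
sorted (value, group, rank): (9,G1,1), (10,G2,2.5), (10,G3,2.5), (13,G1,4), (16,G2,5), (18,G2,6), (20,G2,7), (22,G3,8), (23,G1,9.5), (23,G2,9.5), (26,G3,11)
Step 2: Sum ranks within each group.
R_1 = 14.5 (n_1 = 3)
R_2 = 30 (n_2 = 5)
R_3 = 21.5 (n_3 = 3)
Step 3: H = 12/(N(N+1)) * sum(R_i^2/n_i) - 3(N+1)
     = 12/(11*12) * (14.5^2/3 + 30^2/5 + 21.5^2/3) - 3*12
     = 0.090909 * 404.167 - 36
     = 0.742424.
Step 4: Ties present; correction factor C = 1 - 12/(11^3 - 11) = 0.990909. Corrected H = 0.742424 / 0.990909 = 0.749235.
Step 5: Under H0, H ~ chi^2(2); p-value = 0.687552.
Step 6: alpha = 0.05. fail to reject H0.

H = 0.7492, df = 2, p = 0.687552, fail to reject H0.


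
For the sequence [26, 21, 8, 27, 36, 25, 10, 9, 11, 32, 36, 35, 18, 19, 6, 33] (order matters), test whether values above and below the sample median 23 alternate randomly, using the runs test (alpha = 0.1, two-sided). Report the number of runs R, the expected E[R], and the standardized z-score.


Step 1: Compute median = 23; label A = above, B = below.
Labels in order: ABBAAABBBAAABBBA  (n_A = 8, n_B = 8)
Step 2: Count runs R = 7.
Step 3: Under H0 (random ordering), E[R] = 2*n_A*n_B/(n_A+n_B) + 1 = 2*8*8/16 + 1 = 9.0000.
        Var[R] = 2*n_A*n_B*(2*n_A*n_B - n_A - n_B) / ((n_A+n_B)^2 * (n_A+n_B-1)) = 14336/3840 = 3.7333.
        SD[R] = 1.9322.
Step 4: Continuity-corrected z = (R + 0.5 - E[R]) / SD[R] = (7 + 0.5 - 9.0000) / 1.9322 = -0.7763.
Step 5: Two-sided p-value via normal approximation = 2*(1 - Phi(|z|)) = 0.437558.
Step 6: alpha = 0.1. fail to reject H0.

R = 7, z = -0.7763, p = 0.437558, fail to reject H0.
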